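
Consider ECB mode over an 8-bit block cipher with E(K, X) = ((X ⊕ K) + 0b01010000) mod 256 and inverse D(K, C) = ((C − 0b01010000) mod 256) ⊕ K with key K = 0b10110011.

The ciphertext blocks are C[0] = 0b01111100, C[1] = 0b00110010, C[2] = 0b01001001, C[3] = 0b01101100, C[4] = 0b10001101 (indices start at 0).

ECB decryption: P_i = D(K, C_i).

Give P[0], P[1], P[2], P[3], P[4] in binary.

P[0] = 0b10011111, P[1] = 0b01010001, P[2] = 0b01001010, P[3] = 0b10101111, P[4] = 0b10001110

P[0]: D(K, 0b01111100) = 0b10011111.
P[1]: D(K, 0b00110010) = 0b01010001.
P[2]: D(K, 0b01001001) = 0b01001010.
P[3]: D(K, 0b01101100) = 0b10101111.
P[4]: D(K, 0b10001101) = 0b10001110.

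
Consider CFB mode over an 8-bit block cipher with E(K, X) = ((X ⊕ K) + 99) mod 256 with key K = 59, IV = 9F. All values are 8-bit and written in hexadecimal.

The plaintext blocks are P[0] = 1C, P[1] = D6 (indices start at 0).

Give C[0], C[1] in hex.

CFB encryption: C_i = P_i ⊕ E(K, C_{i−1}), with C_{−1} = IV.
C[0]: E(K, 9F) = 5F; 1C ⊕ 5F = 43.
C[1]: E(K, 43) = B3; D6 ⊕ B3 = 65.

C[0] = 43, C[1] = 65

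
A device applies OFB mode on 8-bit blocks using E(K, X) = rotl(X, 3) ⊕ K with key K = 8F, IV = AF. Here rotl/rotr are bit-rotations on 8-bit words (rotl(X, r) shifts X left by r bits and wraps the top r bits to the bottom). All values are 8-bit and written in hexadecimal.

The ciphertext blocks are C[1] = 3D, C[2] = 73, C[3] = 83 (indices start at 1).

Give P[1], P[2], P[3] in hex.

P[1] = CF, P[2] = 6B, P[3] = CC

OFB decryption: S_i = E(K, S_{i−1}) with S_{0} = IV; P_i = C_i ⊕ S_i.
P[1]: S = E(K, AF) = F2; 3D ⊕ F2 = CF.
P[2]: S = E(K, F2) = 18; 73 ⊕ 18 = 6B.
P[3]: S = E(K, 18) = 4F; 83 ⊕ 4F = CC.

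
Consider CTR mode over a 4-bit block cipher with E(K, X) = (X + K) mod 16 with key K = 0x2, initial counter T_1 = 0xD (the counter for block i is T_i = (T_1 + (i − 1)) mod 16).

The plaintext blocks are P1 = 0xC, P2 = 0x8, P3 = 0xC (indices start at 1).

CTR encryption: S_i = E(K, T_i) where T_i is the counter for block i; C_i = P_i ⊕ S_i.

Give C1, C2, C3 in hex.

C1: T = 0xD, S = E(K, T) = 0xF; 0xC ⊕ 0xF = 0x3.
C2: T = 0xE, S = E(K, T) = 0x0; 0x8 ⊕ 0x0 = 0x8.
C3: T = 0xF, S = E(K, T) = 0x1; 0xC ⊕ 0x1 = 0xD.

C1 = 0x3, C2 = 0x8, C3 = 0xD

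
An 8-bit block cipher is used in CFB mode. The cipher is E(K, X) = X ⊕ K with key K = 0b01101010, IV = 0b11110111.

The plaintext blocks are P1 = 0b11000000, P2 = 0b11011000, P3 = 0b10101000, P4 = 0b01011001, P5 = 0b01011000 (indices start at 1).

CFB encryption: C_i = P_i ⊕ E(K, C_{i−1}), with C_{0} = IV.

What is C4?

C1: E(K, 0b11110111) = 0b10011101; 0b11000000 ⊕ 0b10011101 = 0b01011101.
C2: E(K, 0b01011101) = 0b00110111; 0b11011000 ⊕ 0b00110111 = 0b11101111.
C3: E(K, 0b11101111) = 0b10000101; 0b10101000 ⊕ 0b10000101 = 0b00101101.
C4: E(K, 0b00101101) = 0b01000111; 0b01011001 ⊕ 0b01000111 = 0b00011110.

C4 = 0b00011110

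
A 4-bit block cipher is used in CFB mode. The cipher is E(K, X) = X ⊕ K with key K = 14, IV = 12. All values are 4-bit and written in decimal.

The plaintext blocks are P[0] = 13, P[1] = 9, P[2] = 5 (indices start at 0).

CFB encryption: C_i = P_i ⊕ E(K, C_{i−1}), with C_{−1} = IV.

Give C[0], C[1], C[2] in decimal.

C[0]: E(K, 12) = 2; 13 ⊕ 2 = 15.
C[1]: E(K, 15) = 1; 9 ⊕ 1 = 8.
C[2]: E(K, 8) = 6; 5 ⊕ 6 = 3.

C[0] = 15, C[1] = 8, C[2] = 3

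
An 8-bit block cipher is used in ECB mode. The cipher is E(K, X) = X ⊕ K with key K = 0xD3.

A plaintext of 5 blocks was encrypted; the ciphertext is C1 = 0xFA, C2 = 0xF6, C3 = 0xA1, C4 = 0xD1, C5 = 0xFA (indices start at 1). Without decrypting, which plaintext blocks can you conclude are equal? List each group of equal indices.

P1 = P5

ECB encrypts each block independently with the same key, so equal ciphertext blocks imply equal plaintext blocks.
C1 = C5 = 0xFA, so P1 = P5.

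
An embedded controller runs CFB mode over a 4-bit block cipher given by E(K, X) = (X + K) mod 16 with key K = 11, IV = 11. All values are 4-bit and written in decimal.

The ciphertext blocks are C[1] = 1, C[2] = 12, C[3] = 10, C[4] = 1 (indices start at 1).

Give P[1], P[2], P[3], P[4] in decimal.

P[1] = 7, P[2] = 0, P[3] = 13, P[4] = 4

CFB decryption: P_i = C_i ⊕ E(K, C_{i−1}), with C_{0} = IV.
P[1]: E(K, 11) = 6; 1 ⊕ 6 = 7.
P[2]: E(K, 1) = 12; 12 ⊕ 12 = 0.
P[3]: E(K, 12) = 7; 10 ⊕ 7 = 13.
P[4]: E(K, 10) = 5; 1 ⊕ 5 = 4.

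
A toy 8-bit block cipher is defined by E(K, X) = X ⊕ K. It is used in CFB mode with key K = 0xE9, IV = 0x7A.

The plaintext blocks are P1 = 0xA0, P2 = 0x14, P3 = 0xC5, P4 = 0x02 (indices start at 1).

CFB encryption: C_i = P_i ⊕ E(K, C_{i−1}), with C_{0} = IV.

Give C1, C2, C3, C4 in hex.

C1 = 0x33, C2 = 0xCE, C3 = 0xE2, C4 = 0x09

C1: E(K, 0x7A) = 0x93; 0xA0 ⊕ 0x93 = 0x33.
C2: E(K, 0x33) = 0xDA; 0x14 ⊕ 0xDA = 0xCE.
C3: E(K, 0xCE) = 0x27; 0xC5 ⊕ 0x27 = 0xE2.
C4: E(K, 0xE2) = 0x0B; 0x02 ⊕ 0x0B = 0x09.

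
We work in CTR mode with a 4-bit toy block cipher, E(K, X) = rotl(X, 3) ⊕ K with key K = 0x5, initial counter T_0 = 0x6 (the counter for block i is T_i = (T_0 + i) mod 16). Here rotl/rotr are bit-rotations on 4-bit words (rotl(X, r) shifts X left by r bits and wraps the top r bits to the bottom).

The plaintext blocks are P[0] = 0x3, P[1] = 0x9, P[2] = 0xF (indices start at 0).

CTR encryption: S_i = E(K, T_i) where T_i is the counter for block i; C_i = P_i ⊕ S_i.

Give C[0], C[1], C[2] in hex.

C[0]: T = 0x6, S = E(K, T) = 0x6; 0x3 ⊕ 0x6 = 0x5.
C[1]: T = 0x7, S = E(K, T) = 0xE; 0x9 ⊕ 0xE = 0x7.
C[2]: T = 0x8, S = E(K, T) = 0x1; 0xF ⊕ 0x1 = 0xE.

C[0] = 0x5, C[1] = 0x7, C[2] = 0xE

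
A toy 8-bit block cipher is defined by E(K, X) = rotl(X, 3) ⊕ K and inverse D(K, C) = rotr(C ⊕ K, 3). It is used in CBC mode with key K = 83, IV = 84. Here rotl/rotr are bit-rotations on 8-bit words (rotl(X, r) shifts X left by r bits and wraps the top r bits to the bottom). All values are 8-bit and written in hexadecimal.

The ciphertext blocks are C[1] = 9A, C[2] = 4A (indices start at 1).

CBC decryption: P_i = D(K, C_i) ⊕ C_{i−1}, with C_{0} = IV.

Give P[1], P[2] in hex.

P[1] = A7, P[2] = A3

P[1]: D(K, 9A) = 23; 23 ⊕ 84 = A7.
P[2]: D(K, 4A) = 39; 39 ⊕ 9A = A3.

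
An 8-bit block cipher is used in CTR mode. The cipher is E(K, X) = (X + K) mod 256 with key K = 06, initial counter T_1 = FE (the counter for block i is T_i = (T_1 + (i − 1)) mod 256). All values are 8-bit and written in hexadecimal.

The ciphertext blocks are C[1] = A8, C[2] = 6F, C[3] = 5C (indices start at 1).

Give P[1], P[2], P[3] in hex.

CTR decryption: S_i = E(K, T_i) where T_i is the counter for block i; P_i = C_i ⊕ S_i.
P[1]: T = FE, S = E(K, T) = 04; A8 ⊕ 04 = AC.
P[2]: T = FF, S = E(K, T) = 05; 6F ⊕ 05 = 6A.
P[3]: T = 00, S = E(K, T) = 06; 5C ⊕ 06 = 5A.

P[1] = AC, P[2] = 6A, P[3] = 5A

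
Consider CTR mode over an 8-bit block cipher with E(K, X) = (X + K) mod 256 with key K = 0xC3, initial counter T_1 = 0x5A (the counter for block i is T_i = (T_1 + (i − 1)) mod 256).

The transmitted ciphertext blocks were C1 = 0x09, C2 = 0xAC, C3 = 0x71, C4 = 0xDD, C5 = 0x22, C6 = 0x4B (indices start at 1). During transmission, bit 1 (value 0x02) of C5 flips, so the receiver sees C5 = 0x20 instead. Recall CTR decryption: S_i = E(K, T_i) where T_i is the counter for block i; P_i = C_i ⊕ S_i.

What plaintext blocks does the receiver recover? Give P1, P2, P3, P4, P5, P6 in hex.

Only C5 changed, to 0x20. In CTR, a change in C_i flips the same bit in P_i only; the keystream is unaffected. Decrypting the received ciphertext:
P1: T = 0x5A, S = E(K, T) = 0x1D; 0x09 ⊕ 0x1D = 0x14.
P2: T = 0x5B, S = E(K, T) = 0x1E; 0xAC ⊕ 0x1E = 0xB2.
P3: T = 0x5C, S = E(K, T) = 0x1F; 0x71 ⊕ 0x1F = 0x6E.
P4: T = 0x5D, S = E(K, T) = 0x20; 0xDD ⊕ 0x20 = 0xFD.
P5: T = 0x5E, S = E(K, T) = 0x21; 0x20 ⊕ 0x21 = 0x01.
P6: T = 0x5F, S = E(K, T) = 0x22; 0x4B ⊕ 0x22 = 0x69.
Blocks that differ from the original plaintext: P5.

P1 = 0x14, P2 = 0xB2, P3 = 0x6E, P4 = 0xFD, P5 = 0x01, P6 = 0x69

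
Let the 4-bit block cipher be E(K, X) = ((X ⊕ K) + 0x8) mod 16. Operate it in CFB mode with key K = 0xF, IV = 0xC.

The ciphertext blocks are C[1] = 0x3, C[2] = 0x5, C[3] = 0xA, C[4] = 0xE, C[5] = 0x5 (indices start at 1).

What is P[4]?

CFB decryption: P_i = C_i ⊕ E(K, C_{i−1}), with C_{0} = IV.
P[4]: E(K, 0xA) = 0xD; 0xE ⊕ 0xD = 0x3.

P[4] = 0x3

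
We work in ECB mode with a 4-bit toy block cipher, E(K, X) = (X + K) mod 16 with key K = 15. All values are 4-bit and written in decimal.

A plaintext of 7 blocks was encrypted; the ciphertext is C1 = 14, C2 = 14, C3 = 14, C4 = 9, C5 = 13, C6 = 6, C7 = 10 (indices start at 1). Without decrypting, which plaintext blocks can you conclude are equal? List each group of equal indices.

P1 = P2 = P3

ECB encrypts each block independently with the same key, so equal ciphertext blocks imply equal plaintext blocks.
C1 = C2 = C3 = 14, so P1 = P2 = P3.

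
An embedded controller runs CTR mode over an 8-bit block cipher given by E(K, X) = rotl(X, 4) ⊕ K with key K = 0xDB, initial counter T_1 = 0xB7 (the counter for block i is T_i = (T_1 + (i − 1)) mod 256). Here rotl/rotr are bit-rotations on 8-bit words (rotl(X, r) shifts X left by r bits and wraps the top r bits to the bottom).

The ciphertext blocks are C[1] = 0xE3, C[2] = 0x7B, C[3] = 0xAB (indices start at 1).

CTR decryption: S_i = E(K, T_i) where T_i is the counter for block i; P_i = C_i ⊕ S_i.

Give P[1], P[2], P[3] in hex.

P[1]: T = 0xB7, S = E(K, T) = 0xA0; 0xE3 ⊕ 0xA0 = 0x43.
P[2]: T = 0xB8, S = E(K, T) = 0x50; 0x7B ⊕ 0x50 = 0x2B.
P[3]: T = 0xB9, S = E(K, T) = 0x40; 0xAB ⊕ 0x40 = 0xEB.

P[1] = 0x43, P[2] = 0x2B, P[3] = 0xEB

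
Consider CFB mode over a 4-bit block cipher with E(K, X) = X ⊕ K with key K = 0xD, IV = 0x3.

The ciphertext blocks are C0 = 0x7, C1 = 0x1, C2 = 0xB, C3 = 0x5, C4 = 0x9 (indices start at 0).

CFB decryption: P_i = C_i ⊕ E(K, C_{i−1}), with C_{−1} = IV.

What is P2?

P2: E(K, 0x1) = 0xC; 0xB ⊕ 0xC = 0x7.

P2 = 0x7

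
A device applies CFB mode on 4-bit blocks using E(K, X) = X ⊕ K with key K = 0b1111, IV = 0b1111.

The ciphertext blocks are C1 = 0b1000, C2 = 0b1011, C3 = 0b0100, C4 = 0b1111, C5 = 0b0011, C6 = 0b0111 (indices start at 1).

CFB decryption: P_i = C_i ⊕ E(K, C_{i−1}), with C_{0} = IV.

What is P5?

P5 = 0b0011

P5: E(K, 0b1111) = 0b0000; 0b0011 ⊕ 0b0000 = 0b0011.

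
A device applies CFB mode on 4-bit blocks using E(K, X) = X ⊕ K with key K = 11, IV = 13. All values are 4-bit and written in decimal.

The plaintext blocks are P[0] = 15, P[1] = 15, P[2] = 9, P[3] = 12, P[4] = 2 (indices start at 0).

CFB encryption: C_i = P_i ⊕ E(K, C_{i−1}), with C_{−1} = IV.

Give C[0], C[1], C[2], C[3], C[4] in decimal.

C[0]: E(K, 13) = 6; 15 ⊕ 6 = 9.
C[1]: E(K, 9) = 2; 15 ⊕ 2 = 13.
C[2]: E(K, 13) = 6; 9 ⊕ 6 = 15.
C[3]: E(K, 15) = 4; 12 ⊕ 4 = 8.
C[4]: E(K, 8) = 3; 2 ⊕ 3 = 1.

C[0] = 9, C[1] = 13, C[2] = 15, C[3] = 8, C[4] = 1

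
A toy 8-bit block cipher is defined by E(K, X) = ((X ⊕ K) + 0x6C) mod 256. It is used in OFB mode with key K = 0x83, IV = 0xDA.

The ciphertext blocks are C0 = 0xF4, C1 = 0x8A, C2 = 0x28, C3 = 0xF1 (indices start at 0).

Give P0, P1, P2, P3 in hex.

P0 = 0x31, P1 = 0x38, P2 = 0xB5, P3 = 0x7B

OFB decryption: S_i = E(K, S_{i−1}) with S_{−1} = IV; P_i = C_i ⊕ S_i.
P0: S = E(K, 0xDA) = 0xC5; 0xF4 ⊕ 0xC5 = 0x31.
P1: S = E(K, 0xC5) = 0xB2; 0x8A ⊕ 0xB2 = 0x38.
P2: S = E(K, 0xB2) = 0x9D; 0x28 ⊕ 0x9D = 0xB5.
P3: S = E(K, 0x9D) = 0x8A; 0xF1 ⊕ 0x8A = 0x7B.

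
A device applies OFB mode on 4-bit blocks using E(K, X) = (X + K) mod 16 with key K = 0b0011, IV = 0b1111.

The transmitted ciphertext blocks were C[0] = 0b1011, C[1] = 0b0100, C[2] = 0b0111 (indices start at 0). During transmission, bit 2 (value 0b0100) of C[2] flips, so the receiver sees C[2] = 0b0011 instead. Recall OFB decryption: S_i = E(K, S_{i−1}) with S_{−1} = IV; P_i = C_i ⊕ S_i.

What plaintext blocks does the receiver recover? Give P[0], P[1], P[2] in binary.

Only C[2] changed, to 0b0011. In OFB, a change in C_i flips the same bit in P_i only; the keystream is unaffected. Decrypting the received ciphertext:
P[0]: S = E(K, 0b1111) = 0b0010; 0b1011 ⊕ 0b0010 = 0b1001.
P[1]: S = E(K, 0b0010) = 0b0101; 0b0100 ⊕ 0b0101 = 0b0001.
P[2]: S = E(K, 0b0101) = 0b1000; 0b0011 ⊕ 0b1000 = 0b1011.
Blocks that differ from the original plaintext: P[2].

P[0] = 0b1001, P[1] = 0b0001, P[2] = 0b1011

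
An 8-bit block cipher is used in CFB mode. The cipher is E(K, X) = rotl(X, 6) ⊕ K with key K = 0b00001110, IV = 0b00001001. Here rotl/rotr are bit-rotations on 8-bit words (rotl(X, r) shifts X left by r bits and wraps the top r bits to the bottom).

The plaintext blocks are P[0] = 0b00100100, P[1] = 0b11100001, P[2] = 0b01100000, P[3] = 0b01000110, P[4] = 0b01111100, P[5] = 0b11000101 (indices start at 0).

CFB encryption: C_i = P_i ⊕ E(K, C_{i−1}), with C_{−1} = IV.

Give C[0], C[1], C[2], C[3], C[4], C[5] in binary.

C[0] = 0b01101000, C[1] = 0b11110101, C[2] = 0b00010011, C[3] = 0b10001100, C[4] = 0b01010001, C[5] = 0b10011111

C[0]: E(K, 0b00001001) = 0b01001100; 0b00100100 ⊕ 0b01001100 = 0b01101000.
C[1]: E(K, 0b01101000) = 0b00010100; 0b11100001 ⊕ 0b00010100 = 0b11110101.
C[2]: E(K, 0b11110101) = 0b01110011; 0b01100000 ⊕ 0b01110011 = 0b00010011.
C[3]: E(K, 0b00010011) = 0b11001010; 0b01000110 ⊕ 0b11001010 = 0b10001100.
C[4]: E(K, 0b10001100) = 0b00101101; 0b01111100 ⊕ 0b00101101 = 0b01010001.
C[5]: E(K, 0b01010001) = 0b01011010; 0b11000101 ⊕ 0b01011010 = 0b10011111.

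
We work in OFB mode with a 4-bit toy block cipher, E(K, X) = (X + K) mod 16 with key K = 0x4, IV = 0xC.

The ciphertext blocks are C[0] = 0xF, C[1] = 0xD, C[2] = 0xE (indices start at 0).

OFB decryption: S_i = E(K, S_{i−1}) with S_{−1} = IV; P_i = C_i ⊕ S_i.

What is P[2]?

P[2] = 0x6

P[0]: S = E(K, 0xC) = 0x0; 0xF ⊕ 0x0 = 0xF.
P[1]: S = E(K, 0x0) = 0x4; 0xD ⊕ 0x4 = 0x9.
P[2]: S = E(K, 0x4) = 0x8; 0xE ⊕ 0x8 = 0x6.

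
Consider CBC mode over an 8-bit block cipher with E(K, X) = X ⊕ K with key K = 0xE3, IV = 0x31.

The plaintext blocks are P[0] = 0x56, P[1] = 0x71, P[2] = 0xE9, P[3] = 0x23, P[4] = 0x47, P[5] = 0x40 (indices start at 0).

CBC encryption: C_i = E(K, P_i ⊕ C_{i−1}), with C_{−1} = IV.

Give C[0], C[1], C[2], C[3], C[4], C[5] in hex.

C[0] = 0x84, C[1] = 0x16, C[2] = 0x1C, C[3] = 0xDC, C[4] = 0x78, C[5] = 0xDB

C[0]: P[0] ⊕ 0x31 = 0x67; E(K, 0x67) = 0x84.
C[1]: P[1] ⊕ 0x84 = 0xF5; E(K, 0xF5) = 0x16.
C[2]: P[2] ⊕ 0x16 = 0xFF; E(K, 0xFF) = 0x1C.
C[3]: P[3] ⊕ 0x1C = 0x3F; E(K, 0x3F) = 0xDC.
C[4]: P[4] ⊕ 0xDC = 0x9B; E(K, 0x9B) = 0x78.
C[5]: P[5] ⊕ 0x78 = 0x38; E(K, 0x38) = 0xDB.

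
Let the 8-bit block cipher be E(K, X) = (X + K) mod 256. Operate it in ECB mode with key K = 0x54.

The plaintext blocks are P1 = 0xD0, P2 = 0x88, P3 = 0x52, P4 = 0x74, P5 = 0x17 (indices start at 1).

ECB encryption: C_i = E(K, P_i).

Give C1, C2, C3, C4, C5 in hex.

C1 = 0x24, C2 = 0xDC, C3 = 0xA6, C4 = 0xC8, C5 = 0x6B

C1: E(K, 0xD0) = 0x24.
C2: E(K, 0x88) = 0xDC.
C3: E(K, 0x52) = 0xA6.
C4: E(K, 0x74) = 0xC8.
C5: E(K, 0x17) = 0x6B.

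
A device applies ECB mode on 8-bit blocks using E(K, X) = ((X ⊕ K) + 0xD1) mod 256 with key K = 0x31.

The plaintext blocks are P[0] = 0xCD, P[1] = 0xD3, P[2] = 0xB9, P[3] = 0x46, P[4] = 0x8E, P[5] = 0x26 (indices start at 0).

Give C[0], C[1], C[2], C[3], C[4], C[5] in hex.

ECB encryption: C_i = E(K, P_i).
C[0]: E(K, 0xCD) = 0xCD.
C[1]: E(K, 0xD3) = 0xB3.
C[2]: E(K, 0xB9) = 0x59.
C[3]: E(K, 0x46) = 0x48.
C[4]: E(K, 0x8E) = 0x90.
C[5]: E(K, 0x26) = 0xE8.

C[0] = 0xCD, C[1] = 0xB3, C[2] = 0x59, C[3] = 0x48, C[4] = 0x90, C[5] = 0xE8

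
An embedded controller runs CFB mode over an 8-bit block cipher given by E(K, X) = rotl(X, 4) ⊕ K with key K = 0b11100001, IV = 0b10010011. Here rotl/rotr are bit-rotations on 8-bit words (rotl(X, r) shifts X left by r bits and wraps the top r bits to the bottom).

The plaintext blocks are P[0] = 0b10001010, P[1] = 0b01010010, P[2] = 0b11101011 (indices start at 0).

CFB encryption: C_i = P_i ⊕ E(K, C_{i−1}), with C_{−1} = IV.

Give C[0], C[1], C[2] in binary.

C[0]: E(K, 0b10010011) = 0b11011000; 0b10001010 ⊕ 0b11011000 = 0b01010010.
C[1]: E(K, 0b01010010) = 0b11000100; 0b01010010 ⊕ 0b11000100 = 0b10010110.
C[2]: E(K, 0b10010110) = 0b10001000; 0b11101011 ⊕ 0b10001000 = 0b01100011.

C[0] = 0b01010010, C[1] = 0b10010110, C[2] = 0b01100011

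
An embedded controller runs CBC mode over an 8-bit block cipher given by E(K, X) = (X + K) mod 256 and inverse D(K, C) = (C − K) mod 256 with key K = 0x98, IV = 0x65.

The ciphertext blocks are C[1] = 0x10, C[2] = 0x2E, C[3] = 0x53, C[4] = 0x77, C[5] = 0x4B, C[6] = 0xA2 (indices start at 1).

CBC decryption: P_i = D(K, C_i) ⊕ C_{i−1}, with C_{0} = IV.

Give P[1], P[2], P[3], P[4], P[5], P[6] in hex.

P[1]: D(K, 0x10) = 0x78; 0x78 ⊕ 0x65 = 0x1D.
P[2]: D(K, 0x2E) = 0x96; 0x96 ⊕ 0x10 = 0x86.
P[3]: D(K, 0x53) = 0xBB; 0xBB ⊕ 0x2E = 0x95.
P[4]: D(K, 0x77) = 0xDF; 0xDF ⊕ 0x53 = 0x8C.
P[5]: D(K, 0x4B) = 0xB3; 0xB3 ⊕ 0x77 = 0xC4.
P[6]: D(K, 0xA2) = 0x0A; 0x0A ⊕ 0x4B = 0x41.

P[1] = 0x1D, P[2] = 0x86, P[3] = 0x95, P[4] = 0x8C, P[5] = 0xC4, P[6] = 0x41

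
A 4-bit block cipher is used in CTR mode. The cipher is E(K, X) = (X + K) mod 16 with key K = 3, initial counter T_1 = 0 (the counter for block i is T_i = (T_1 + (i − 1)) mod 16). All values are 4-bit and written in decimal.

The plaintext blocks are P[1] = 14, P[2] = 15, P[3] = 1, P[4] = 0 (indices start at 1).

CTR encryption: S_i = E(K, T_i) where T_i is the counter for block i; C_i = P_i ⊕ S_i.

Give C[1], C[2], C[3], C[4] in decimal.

C[1]: T = 0, S = E(K, T) = 3; 14 ⊕ 3 = 13.
C[2]: T = 1, S = E(K, T) = 4; 15 ⊕ 4 = 11.
C[3]: T = 2, S = E(K, T) = 5; 1 ⊕ 5 = 4.
C[4]: T = 3, S = E(K, T) = 6; 0 ⊕ 6 = 6.

C[1] = 13, C[2] = 11, C[3] = 4, C[4] = 6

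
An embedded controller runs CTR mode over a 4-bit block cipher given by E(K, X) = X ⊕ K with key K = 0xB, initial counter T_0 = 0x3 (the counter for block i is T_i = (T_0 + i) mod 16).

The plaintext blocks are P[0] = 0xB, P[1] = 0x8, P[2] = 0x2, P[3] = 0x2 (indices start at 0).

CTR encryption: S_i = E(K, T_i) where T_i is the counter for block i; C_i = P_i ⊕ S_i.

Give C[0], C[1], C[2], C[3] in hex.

C[0]: T = 0x3, S = E(K, T) = 0x8; 0xB ⊕ 0x8 = 0x3.
C[1]: T = 0x4, S = E(K, T) = 0xF; 0x8 ⊕ 0xF = 0x7.
C[2]: T = 0x5, S = E(K, T) = 0xE; 0x2 ⊕ 0xE = 0xC.
C[3]: T = 0x6, S = E(K, T) = 0xD; 0x2 ⊕ 0xD = 0xF.

C[0] = 0x3, C[1] = 0x7, C[2] = 0xC, C[3] = 0xF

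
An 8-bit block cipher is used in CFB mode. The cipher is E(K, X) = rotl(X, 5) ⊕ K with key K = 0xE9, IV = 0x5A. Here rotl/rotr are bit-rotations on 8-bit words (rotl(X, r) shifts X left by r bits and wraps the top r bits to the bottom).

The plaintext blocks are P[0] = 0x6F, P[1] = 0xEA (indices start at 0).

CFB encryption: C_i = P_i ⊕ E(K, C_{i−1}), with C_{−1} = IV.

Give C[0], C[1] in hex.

C[0]: E(K, 0x5A) = 0xA2; 0x6F ⊕ 0xA2 = 0xCD.
C[1]: E(K, 0xCD) = 0x50; 0xEA ⊕ 0x50 = 0xBA.

C[0] = 0xCD, C[1] = 0xBA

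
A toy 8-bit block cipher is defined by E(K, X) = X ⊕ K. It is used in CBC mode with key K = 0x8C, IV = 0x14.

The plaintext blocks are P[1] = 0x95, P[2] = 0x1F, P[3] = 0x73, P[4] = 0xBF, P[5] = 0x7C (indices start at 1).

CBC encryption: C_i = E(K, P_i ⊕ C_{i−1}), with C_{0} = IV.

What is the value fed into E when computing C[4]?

C[1]: P[1] ⊕ 0x14 = 0x81; E(K, 0x81) = 0x0D.
C[2]: P[2] ⊕ 0x0D = 0x12; E(K, 0x12) = 0x9E.
C[3]: P[3] ⊕ 0x9E = 0xED; E(K, 0xED) = 0x61.
C[4]: P[4] ⊕ 0x61 = 0xDE; E(K, 0xDE) = 0x52.
So the input to E for block [4] is 0xDE.

0xDE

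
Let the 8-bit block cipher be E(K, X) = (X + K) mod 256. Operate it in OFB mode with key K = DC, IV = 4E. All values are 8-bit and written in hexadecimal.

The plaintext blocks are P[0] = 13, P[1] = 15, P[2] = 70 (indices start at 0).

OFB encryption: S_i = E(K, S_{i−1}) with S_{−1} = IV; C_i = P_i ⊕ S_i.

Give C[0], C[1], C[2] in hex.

C[0] = 39, C[1] = 13, C[2] = 92

C[0]: S = E(K, 4E) = 2A; 13 ⊕ 2A = 39.
C[1]: S = E(K, 2A) = 06; 15 ⊕ 06 = 13.
C[2]: S = E(K, 06) = E2; 70 ⊕ E2 = 92.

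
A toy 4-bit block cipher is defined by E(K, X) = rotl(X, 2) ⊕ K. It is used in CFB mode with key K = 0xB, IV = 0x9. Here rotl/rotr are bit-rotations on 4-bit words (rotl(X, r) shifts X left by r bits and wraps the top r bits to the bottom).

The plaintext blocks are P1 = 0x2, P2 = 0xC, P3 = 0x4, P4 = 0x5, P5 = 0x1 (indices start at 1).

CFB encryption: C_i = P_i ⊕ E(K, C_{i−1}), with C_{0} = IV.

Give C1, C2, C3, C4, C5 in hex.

C1: E(K, 0x9) = 0xD; 0x2 ⊕ 0xD = 0xF.
C2: E(K, 0xF) = 0x4; 0xC ⊕ 0x4 = 0x8.
C3: E(K, 0x8) = 0x9; 0x4 ⊕ 0x9 = 0xD.
C4: E(K, 0xD) = 0xC; 0x5 ⊕ 0xC = 0x9.
C5: E(K, 0x9) = 0xD; 0x1 ⊕ 0xD = 0xC.

C1 = 0xF, C2 = 0x8, C3 = 0xD, C4 = 0x9, C5 = 0xC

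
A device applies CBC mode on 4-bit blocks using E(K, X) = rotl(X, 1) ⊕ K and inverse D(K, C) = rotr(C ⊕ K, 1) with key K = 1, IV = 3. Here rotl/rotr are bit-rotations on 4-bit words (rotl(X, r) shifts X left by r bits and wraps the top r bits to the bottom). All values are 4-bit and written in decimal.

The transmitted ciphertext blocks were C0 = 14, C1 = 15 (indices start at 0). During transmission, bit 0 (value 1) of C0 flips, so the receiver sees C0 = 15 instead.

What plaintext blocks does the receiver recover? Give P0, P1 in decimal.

CBC decryption: P_i = D(K, C_i) ⊕ C_{i−1}, with C_{−1} = IV.
Only C0 changed, to 15. In CBC, a change in C_i garbles P_i and flips the same bit in P_{i+1}. Decrypting the received ciphertext:
P0: D(K, 15) = 7; 7 ⊕ 3 = 4.
P1: D(K, 15) = 7; 7 ⊕ 15 = 8.
Blocks that differ from the original plaintext: P0, P1.

P0 = 4, P1 = 8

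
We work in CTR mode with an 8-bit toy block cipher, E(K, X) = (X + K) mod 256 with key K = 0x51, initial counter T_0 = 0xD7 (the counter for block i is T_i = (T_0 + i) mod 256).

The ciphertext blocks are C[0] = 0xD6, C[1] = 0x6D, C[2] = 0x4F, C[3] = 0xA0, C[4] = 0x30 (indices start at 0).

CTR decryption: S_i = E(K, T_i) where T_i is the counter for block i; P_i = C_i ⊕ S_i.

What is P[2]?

P[2] = 0x65

P[2]: T = 0xD9, S = E(K, T) = 0x2A; 0x4F ⊕ 0x2A = 0x65.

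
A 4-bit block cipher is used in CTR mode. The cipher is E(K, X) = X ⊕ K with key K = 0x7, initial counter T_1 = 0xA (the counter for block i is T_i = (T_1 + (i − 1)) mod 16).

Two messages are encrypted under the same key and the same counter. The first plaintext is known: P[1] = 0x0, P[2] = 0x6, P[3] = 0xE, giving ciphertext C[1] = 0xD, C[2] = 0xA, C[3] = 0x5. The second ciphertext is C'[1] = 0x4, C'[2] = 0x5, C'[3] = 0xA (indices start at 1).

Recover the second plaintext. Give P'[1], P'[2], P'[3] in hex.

In CTR with a reused counter, both messages share the same keystream S_i, so C_i ⊕ C'_i = P_i ⊕ P'_i and thus P'_i = P_i ⊕ C_i ⊕ C'_i.
P'[1]: 0x0 ⊕ 0xD ⊕ 0x4 = 0x9.
P'[2]: 0x6 ⊕ 0xA ⊕ 0x5 = 0x9.
P'[3]: 0xE ⊕ 0x5 ⊕ 0xA = 0x1.

P'[1] = 0x9, P'[2] = 0x9, P'[3] = 0x1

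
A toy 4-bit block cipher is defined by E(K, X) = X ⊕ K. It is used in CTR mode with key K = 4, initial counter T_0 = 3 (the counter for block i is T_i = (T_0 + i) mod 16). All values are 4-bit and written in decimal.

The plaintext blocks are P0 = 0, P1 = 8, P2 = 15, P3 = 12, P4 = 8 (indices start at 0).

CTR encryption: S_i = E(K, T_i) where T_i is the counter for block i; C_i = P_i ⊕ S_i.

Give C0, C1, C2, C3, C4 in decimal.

C0: T = 3, S = E(K, T) = 7; 0 ⊕ 7 = 7.
C1: T = 4, S = E(K, T) = 0; 8 ⊕ 0 = 8.
C2: T = 5, S = E(K, T) = 1; 15 ⊕ 1 = 14.
C3: T = 6, S = E(K, T) = 2; 12 ⊕ 2 = 14.
C4: T = 7, S = E(K, T) = 3; 8 ⊕ 3 = 11.

C0 = 7, C1 = 8, C2 = 14, C3 = 14, C4 = 11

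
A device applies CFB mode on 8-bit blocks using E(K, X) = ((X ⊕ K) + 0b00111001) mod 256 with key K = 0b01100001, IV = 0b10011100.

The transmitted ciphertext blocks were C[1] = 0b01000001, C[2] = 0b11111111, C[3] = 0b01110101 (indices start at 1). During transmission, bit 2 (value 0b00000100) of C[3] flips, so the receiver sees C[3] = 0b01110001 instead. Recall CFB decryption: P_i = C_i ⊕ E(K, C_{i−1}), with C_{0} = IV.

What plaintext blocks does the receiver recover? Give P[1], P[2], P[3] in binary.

Only C[3] changed, to 0b01110001. In CFB, a change in C_i flips the same bit in P_i and garbles P_{i+1}. Decrypting the received ciphertext:
P[1]: E(K, 0b10011100) = 0b00110110; 0b01000001 ⊕ 0b00110110 = 0b01110111.
P[2]: E(K, 0b01000001) = 0b01011001; 0b11111111 ⊕ 0b01011001 = 0b10100110.
P[3]: E(K, 0b11111111) = 0b11010111; 0b01110001 ⊕ 0b11010111 = 0b10100110.
Blocks that differ from the original plaintext: P[3].

P[1] = 0b01110111, P[2] = 0b10100110, P[3] = 0b10100110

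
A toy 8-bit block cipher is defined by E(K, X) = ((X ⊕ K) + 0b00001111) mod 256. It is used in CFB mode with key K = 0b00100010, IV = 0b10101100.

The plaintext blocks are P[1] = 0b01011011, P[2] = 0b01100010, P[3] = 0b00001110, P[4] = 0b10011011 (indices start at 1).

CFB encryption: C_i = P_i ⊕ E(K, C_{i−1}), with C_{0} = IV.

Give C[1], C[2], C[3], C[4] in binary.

C[1]: E(K, 0b10101100) = 0b10011101; 0b01011011 ⊕ 0b10011101 = 0b11000110.
C[2]: E(K, 0b11000110) = 0b11110011; 0b01100010 ⊕ 0b11110011 = 0b10010001.
C[3]: E(K, 0b10010001) = 0b11000010; 0b00001110 ⊕ 0b11000010 = 0b11001100.
C[4]: E(K, 0b11001100) = 0b11111101; 0b10011011 ⊕ 0b11111101 = 0b01100110.

C[1] = 0b11000110, C[2] = 0b10010001, C[3] = 0b11001100, C[4] = 0b01100110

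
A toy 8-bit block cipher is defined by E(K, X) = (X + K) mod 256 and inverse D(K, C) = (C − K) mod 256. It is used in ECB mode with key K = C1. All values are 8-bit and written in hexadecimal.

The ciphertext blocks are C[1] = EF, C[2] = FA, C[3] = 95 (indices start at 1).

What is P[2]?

P[2] = 39

ECB decryption: P_i = D(K, C_i).
P[2]: D(K, FA) = 39.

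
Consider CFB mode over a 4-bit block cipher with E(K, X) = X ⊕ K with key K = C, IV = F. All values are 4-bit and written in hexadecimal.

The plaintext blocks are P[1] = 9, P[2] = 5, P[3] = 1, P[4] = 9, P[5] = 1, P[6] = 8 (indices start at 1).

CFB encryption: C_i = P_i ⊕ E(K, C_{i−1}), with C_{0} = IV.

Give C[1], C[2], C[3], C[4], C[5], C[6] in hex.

C[1]: E(K, F) = 3; 9 ⊕ 3 = A.
C[2]: E(K, A) = 6; 5 ⊕ 6 = 3.
C[3]: E(K, 3) = F; 1 ⊕ F = E.
C[4]: E(K, E) = 2; 9 ⊕ 2 = B.
C[5]: E(K, B) = 7; 1 ⊕ 7 = 6.
C[6]: E(K, 6) = A; 8 ⊕ A = 2.

C[1] = A, C[2] = 3, C[3] = E, C[4] = B, C[5] = 6, C[6] = 2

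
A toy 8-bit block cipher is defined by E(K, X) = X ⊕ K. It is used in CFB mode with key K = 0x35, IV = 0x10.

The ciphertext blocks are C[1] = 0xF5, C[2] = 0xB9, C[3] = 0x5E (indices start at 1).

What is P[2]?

CFB decryption: P_i = C_i ⊕ E(K, C_{i−1}), with C_{0} = IV.
P[2]: E(K, 0xF5) = 0xC0; 0xB9 ⊕ 0xC0 = 0x79.

P[2] = 0x79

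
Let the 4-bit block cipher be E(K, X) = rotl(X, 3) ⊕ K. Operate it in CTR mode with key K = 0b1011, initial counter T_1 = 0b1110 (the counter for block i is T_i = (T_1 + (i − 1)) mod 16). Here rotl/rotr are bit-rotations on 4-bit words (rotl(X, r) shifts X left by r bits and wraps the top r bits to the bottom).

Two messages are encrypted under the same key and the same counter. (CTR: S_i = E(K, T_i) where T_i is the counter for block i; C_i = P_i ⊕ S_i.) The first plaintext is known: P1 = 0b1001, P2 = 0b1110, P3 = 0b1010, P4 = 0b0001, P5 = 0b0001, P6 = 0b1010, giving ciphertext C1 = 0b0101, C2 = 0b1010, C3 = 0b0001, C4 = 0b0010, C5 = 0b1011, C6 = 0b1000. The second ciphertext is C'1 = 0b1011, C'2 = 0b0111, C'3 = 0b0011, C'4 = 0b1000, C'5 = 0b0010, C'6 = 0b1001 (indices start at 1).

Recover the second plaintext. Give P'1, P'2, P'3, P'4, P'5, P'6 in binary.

In CTR with a reused counter, both messages share the same keystream S_i, so C_i ⊕ C'_i = P_i ⊕ P'_i and thus P'_i = P_i ⊕ C_i ⊕ C'_i.
P'1: 0b1001 ⊕ 0b0101 ⊕ 0b1011 = 0b0111.
P'2: 0b1110 ⊕ 0b1010 ⊕ 0b0111 = 0b0011.
P'3: 0b1010 ⊕ 0b0001 ⊕ 0b0011 = 0b1000.
P'4: 0b0001 ⊕ 0b0010 ⊕ 0b1000 = 0b1011.
P'5: 0b0001 ⊕ 0b1011 ⊕ 0b0010 = 0b1000.
P'6: 0b1010 ⊕ 0b1000 ⊕ 0b1001 = 0b1011.

P'1 = 0b0111, P'2 = 0b0011, P'3 = 0b1000, P'4 = 0b1011, P'5 = 0b1000, P'6 = 0b1011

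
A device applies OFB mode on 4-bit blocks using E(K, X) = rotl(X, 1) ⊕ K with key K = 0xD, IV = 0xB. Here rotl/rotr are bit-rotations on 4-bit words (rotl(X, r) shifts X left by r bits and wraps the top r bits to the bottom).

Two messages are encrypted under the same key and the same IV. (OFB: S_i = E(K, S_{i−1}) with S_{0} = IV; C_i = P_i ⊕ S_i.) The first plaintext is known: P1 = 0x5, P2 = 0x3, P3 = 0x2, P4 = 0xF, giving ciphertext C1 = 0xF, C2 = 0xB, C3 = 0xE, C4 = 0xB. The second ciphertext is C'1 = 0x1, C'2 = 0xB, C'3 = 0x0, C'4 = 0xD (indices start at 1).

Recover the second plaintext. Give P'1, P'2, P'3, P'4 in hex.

In OFB with a reused IV, both messages share the same keystream S_i, so C_i ⊕ C'_i = P_i ⊕ P'_i and thus P'_i = P_i ⊕ C_i ⊕ C'_i.
P'1: 0x5 ⊕ 0xF ⊕ 0x1 = 0xB.
P'2: 0x3 ⊕ 0xB ⊕ 0xB = 0x3.
P'3: 0x2 ⊕ 0xE ⊕ 0x0 = 0xC.
P'4: 0xF ⊕ 0xB ⊕ 0xD = 0x9.

P'1 = 0xB, P'2 = 0x3, P'3 = 0xC, P'4 = 0x9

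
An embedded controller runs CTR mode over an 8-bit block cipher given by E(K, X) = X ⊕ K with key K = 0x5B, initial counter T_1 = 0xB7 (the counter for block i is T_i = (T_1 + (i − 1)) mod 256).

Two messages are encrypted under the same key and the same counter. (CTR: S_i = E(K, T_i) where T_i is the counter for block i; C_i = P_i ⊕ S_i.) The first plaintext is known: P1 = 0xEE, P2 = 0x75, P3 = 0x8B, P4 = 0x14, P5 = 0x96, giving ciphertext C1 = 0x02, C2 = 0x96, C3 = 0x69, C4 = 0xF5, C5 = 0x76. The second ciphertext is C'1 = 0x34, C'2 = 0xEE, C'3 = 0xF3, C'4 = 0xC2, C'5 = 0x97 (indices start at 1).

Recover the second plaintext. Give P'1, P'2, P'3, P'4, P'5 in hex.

In CTR with a reused counter, both messages share the same keystream S_i, so C_i ⊕ C'_i = P_i ⊕ P'_i and thus P'_i = P_i ⊕ C_i ⊕ C'_i.
P'1: 0xEE ⊕ 0x02 ⊕ 0x34 = 0xD8.
P'2: 0x75 ⊕ 0x96 ⊕ 0xEE = 0x0D.
P'3: 0x8B ⊕ 0x69 ⊕ 0xF3 = 0x11.
P'4: 0x14 ⊕ 0xF5 ⊕ 0xC2 = 0x23.
P'5: 0x96 ⊕ 0x76 ⊕ 0x97 = 0x77.

P'1 = 0xD8, P'2 = 0x0D, P'3 = 0x11, P'4 = 0x23, P'5 = 0x77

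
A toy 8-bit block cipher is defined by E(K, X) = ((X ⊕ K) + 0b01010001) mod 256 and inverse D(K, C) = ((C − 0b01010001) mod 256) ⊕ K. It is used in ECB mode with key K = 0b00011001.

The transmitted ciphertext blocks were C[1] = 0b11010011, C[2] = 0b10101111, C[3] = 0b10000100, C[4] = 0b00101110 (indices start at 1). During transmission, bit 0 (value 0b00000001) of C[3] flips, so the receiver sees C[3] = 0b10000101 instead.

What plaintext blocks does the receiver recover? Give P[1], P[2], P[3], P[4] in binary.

ECB decryption: P_i = D(K, C_i).
Only C[3] changed, to 0b10000101. In ECB, a change in C_i affects only P_i. Decrypting the received ciphertext:
P[1]: D(K, 0b11010011) = 0b10011011.
P[2]: D(K, 0b10101111) = 0b01000111.
P[3]: D(K, 0b10000101) = 0b00101101.
P[4]: D(K, 0b00101110) = 0b11000100.
Blocks that differ from the original plaintext: P[3].

P[1] = 0b10011011, P[2] = 0b01000111, P[3] = 0b00101101, P[4] = 0b11000100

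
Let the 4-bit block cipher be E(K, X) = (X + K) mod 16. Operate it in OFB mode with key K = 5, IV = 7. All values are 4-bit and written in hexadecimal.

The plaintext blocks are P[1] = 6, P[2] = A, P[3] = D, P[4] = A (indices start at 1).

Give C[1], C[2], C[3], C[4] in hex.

C[1] = A, C[2] = B, C[3] = B, C[4] = 1

OFB encryption: S_i = E(K, S_{i−1}) with S_{0} = IV; C_i = P_i ⊕ S_i.
C[1]: S = E(K, 7) = C; 6 ⊕ C = A.
C[2]: S = E(K, C) = 1; A ⊕ 1 = B.
C[3]: S = E(K, 1) = 6; D ⊕ 6 = B.
C[4]: S = E(K, 6) = B; A ⊕ B = 1.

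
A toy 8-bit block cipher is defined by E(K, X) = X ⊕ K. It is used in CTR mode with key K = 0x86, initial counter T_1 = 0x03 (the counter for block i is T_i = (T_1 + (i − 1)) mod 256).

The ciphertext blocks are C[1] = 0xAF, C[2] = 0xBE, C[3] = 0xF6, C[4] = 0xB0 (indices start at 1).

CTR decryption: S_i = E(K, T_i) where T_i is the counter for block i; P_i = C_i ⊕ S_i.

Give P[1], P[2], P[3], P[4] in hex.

P[1]: T = 0x03, S = E(K, T) = 0x85; 0xAF ⊕ 0x85 = 0x2A.
P[2]: T = 0x04, S = E(K, T) = 0x82; 0xBE ⊕ 0x82 = 0x3C.
P[3]: T = 0x05, S = E(K, T) = 0x83; 0xF6 ⊕ 0x83 = 0x75.
P[4]: T = 0x06, S = E(K, T) = 0x80; 0xB0 ⊕ 0x80 = 0x30.

P[1] = 0x2A, P[2] = 0x3C, P[3] = 0x75, P[4] = 0x30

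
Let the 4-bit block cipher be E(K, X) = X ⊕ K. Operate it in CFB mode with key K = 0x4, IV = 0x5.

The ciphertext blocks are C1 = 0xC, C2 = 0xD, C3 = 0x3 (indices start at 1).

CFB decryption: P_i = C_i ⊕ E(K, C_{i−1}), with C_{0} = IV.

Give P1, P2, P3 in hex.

P1 = 0xD, P2 = 0x5, P3 = 0xA

P1: E(K, 0x5) = 0x1; 0xC ⊕ 0x1 = 0xD.
P2: E(K, 0xC) = 0x8; 0xD ⊕ 0x8 = 0x5.
P3: E(K, 0xD) = 0x9; 0x3 ⊕ 0x9 = 0xA.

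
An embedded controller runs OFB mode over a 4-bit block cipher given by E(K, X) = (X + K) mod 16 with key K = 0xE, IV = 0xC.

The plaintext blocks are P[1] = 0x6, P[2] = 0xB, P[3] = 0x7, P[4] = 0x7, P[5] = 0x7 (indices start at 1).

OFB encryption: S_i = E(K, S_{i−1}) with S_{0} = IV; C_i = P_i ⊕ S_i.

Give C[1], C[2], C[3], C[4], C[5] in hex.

C[1] = 0xC, C[2] = 0x3, C[3] = 0x1, C[4] = 0x3, C[5] = 0x5

C[1]: S = E(K, 0xC) = 0xA; 0x6 ⊕ 0xA = 0xC.
C[2]: S = E(K, 0xA) = 0x8; 0xB ⊕ 0x8 = 0x3.
C[3]: S = E(K, 0x8) = 0x6; 0x7 ⊕ 0x6 = 0x1.
C[4]: S = E(K, 0x6) = 0x4; 0x7 ⊕ 0x4 = 0x3.
C[5]: S = E(K, 0x4) = 0x2; 0x7 ⊕ 0x2 = 0x5.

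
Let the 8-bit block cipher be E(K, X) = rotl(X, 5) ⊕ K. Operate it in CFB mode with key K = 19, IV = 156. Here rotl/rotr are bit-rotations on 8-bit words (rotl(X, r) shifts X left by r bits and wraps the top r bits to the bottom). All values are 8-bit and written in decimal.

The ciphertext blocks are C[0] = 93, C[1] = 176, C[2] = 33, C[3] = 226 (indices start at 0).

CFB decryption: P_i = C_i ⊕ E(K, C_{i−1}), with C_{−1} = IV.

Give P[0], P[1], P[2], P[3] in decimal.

P[0]: E(K, 156) = 128; 93 ⊕ 128 = 221.
P[1]: E(K, 93) = 184; 176 ⊕ 184 = 8.
P[2]: E(K, 176) = 5; 33 ⊕ 5 = 36.
P[3]: E(K, 33) = 55; 226 ⊕ 55 = 213.

P[0] = 221, P[1] = 8, P[2] = 36, P[3] = 213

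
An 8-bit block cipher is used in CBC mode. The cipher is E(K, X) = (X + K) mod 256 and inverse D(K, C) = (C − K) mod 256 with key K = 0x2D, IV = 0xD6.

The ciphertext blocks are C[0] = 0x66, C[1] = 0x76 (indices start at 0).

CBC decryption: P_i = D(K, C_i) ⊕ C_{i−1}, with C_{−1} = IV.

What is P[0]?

P[0] = 0xEF

P[0]: D(K, 0x66) = 0x39; 0x39 ⊕ 0xD6 = 0xEF.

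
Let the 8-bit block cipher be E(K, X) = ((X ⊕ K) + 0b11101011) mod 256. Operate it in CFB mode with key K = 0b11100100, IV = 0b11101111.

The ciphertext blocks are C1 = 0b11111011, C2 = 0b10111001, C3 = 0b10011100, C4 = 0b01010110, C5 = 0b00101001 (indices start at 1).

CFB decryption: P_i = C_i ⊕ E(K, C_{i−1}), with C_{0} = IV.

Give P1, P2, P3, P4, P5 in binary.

P1 = 0b00001101, P2 = 0b10110011, P3 = 0b11010100, P4 = 0b00110101, P5 = 0b10110100

P1: E(K, 0b11101111) = 0b11110110; 0b11111011 ⊕ 0b11110110 = 0b00001101.
P2: E(K, 0b11111011) = 0b00001010; 0b10111001 ⊕ 0b00001010 = 0b10110011.
P3: E(K, 0b10111001) = 0b01001000; 0b10011100 ⊕ 0b01001000 = 0b11010100.
P4: E(K, 0b10011100) = 0b01100011; 0b01010110 ⊕ 0b01100011 = 0b00110101.
P5: E(K, 0b01010110) = 0b10011101; 0b00101001 ⊕ 0b10011101 = 0b10110100.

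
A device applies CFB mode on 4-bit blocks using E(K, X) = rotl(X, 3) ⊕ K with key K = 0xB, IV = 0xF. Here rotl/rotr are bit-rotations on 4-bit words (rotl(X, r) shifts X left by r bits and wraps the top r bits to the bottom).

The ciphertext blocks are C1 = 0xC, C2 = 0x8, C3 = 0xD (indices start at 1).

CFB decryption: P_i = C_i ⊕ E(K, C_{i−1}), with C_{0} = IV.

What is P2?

P2 = 0x5

P2: E(K, 0xC) = 0xD; 0x8 ⊕ 0xD = 0x5.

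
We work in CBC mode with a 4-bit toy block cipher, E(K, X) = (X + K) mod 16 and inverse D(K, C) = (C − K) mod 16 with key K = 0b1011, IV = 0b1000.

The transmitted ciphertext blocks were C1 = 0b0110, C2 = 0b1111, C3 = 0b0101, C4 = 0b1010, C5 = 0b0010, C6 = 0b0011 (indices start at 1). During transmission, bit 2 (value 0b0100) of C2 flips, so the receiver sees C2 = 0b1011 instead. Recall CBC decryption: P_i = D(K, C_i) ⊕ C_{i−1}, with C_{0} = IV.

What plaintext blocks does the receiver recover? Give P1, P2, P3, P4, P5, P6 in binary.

P1 = 0b0011, P2 = 0b0110, P3 = 0b0001, P4 = 0b1010, P5 = 0b1101, P6 = 0b1010

Only C2 changed, to 0b1011. In CBC, a change in C_i garbles P_i and flips the same bit in P_{i+1}. Decrypting the received ciphertext:
P1: D(K, 0b0110) = 0b1011; 0b1011 ⊕ 0b1000 = 0b0011.
P2: D(K, 0b1011) = 0b0000; 0b0000 ⊕ 0b0110 = 0b0110.
P3: D(K, 0b0101) = 0b1010; 0b1010 ⊕ 0b1011 = 0b0001.
P4: D(K, 0b1010) = 0b1111; 0b1111 ⊕ 0b0101 = 0b1010.
P5: D(K, 0b0010) = 0b0111; 0b0111 ⊕ 0b1010 = 0b1101.
P6: D(K, 0b0011) = 0b1000; 0b1000 ⊕ 0b0010 = 0b1010.
Blocks that differ from the original plaintext: P2, P3.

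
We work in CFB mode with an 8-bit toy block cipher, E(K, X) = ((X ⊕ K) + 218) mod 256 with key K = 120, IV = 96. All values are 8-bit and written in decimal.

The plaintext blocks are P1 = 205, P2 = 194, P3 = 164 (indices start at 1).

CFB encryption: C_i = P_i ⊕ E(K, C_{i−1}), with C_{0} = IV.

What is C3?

C3 = 209

C1: E(K, 96) = 242; 205 ⊕ 242 = 63.
C2: E(K, 63) = 33; 194 ⊕ 33 = 227.
C3: E(K, 227) = 117; 164 ⊕ 117 = 209.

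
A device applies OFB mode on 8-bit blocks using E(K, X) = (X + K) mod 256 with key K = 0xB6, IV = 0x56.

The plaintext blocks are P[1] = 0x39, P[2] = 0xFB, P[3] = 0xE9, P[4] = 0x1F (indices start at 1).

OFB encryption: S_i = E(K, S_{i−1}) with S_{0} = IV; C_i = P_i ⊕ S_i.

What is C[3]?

C[3] = 0x91

C[1]: S = E(K, 0x56) = 0x0C; 0x39 ⊕ 0x0C = 0x35.
C[2]: S = E(K, 0x0C) = 0xC2; 0xFB ⊕ 0xC2 = 0x39.
C[3]: S = E(K, 0xC2) = 0x78; 0xE9 ⊕ 0x78 = 0x91.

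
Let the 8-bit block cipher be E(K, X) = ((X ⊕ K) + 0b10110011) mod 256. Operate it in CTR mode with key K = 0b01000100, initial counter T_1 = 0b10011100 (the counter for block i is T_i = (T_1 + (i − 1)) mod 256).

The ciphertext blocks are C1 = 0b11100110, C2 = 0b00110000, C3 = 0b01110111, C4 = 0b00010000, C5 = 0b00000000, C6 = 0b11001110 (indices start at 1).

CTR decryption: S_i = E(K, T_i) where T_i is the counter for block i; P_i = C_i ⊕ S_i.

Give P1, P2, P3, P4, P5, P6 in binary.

P1 = 0b01101101, P2 = 0b10111100, P3 = 0b11111010, P4 = 0b10011110, P5 = 0b10010111, P6 = 0b01010110

P1: T = 0b10011100, S = E(K, T) = 0b10001011; 0b11100110 ⊕ 0b10001011 = 0b01101101.
P2: T = 0b10011101, S = E(K, T) = 0b10001100; 0b00110000 ⊕ 0b10001100 = 0b10111100.
P3: T = 0b10011110, S = E(K, T) = 0b10001101; 0b01110111 ⊕ 0b10001101 = 0b11111010.
P4: T = 0b10011111, S = E(K, T) = 0b10001110; 0b00010000 ⊕ 0b10001110 = 0b10011110.
P5: T = 0b10100000, S = E(K, T) = 0b10010111; 0b00000000 ⊕ 0b10010111 = 0b10010111.
P6: T = 0b10100001, S = E(K, T) = 0b10011000; 0b11001110 ⊕ 0b10011000 = 0b01010110.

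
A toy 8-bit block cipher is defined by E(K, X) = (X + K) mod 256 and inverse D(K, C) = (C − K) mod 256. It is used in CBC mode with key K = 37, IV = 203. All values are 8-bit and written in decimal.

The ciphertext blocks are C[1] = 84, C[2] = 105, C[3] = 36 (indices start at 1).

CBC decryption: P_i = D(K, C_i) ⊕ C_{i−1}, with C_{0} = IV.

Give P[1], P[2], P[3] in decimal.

P[1]: D(K, 84) = 47; 47 ⊕ 203 = 228.
P[2]: D(K, 105) = 68; 68 ⊕ 84 = 16.
P[3]: D(K, 36) = 255; 255 ⊕ 105 = 150.

P[1] = 228, P[2] = 16, P[3] = 150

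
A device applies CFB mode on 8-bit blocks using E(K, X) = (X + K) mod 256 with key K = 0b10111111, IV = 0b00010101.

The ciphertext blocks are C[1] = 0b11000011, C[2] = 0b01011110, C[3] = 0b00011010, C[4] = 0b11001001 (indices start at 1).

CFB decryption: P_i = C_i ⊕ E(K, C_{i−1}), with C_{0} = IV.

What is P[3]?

P[3]: E(K, 0b01011110) = 0b00011101; 0b00011010 ⊕ 0b00011101 = 0b00000111.

P[3] = 0b00000111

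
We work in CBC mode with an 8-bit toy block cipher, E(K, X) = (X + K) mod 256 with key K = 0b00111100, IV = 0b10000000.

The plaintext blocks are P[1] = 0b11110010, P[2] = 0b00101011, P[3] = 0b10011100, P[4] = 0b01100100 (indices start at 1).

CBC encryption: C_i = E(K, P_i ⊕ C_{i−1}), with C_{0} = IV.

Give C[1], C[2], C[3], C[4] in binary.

C[1]: P[1] ⊕ 0b10000000 = 0b01110010; E(K, 0b01110010) = 0b10101110.
C[2]: P[2] ⊕ 0b10101110 = 0b10000101; E(K, 0b10000101) = 0b11000001.
C[3]: P[3] ⊕ 0b11000001 = 0b01011101; E(K, 0b01011101) = 0b10011001.
C[4]: P[4] ⊕ 0b10011001 = 0b11111101; E(K, 0b11111101) = 0b00111001.

C[1] = 0b10101110, C[2] = 0b11000001, C[3] = 0b10011001, C[4] = 0b00111001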